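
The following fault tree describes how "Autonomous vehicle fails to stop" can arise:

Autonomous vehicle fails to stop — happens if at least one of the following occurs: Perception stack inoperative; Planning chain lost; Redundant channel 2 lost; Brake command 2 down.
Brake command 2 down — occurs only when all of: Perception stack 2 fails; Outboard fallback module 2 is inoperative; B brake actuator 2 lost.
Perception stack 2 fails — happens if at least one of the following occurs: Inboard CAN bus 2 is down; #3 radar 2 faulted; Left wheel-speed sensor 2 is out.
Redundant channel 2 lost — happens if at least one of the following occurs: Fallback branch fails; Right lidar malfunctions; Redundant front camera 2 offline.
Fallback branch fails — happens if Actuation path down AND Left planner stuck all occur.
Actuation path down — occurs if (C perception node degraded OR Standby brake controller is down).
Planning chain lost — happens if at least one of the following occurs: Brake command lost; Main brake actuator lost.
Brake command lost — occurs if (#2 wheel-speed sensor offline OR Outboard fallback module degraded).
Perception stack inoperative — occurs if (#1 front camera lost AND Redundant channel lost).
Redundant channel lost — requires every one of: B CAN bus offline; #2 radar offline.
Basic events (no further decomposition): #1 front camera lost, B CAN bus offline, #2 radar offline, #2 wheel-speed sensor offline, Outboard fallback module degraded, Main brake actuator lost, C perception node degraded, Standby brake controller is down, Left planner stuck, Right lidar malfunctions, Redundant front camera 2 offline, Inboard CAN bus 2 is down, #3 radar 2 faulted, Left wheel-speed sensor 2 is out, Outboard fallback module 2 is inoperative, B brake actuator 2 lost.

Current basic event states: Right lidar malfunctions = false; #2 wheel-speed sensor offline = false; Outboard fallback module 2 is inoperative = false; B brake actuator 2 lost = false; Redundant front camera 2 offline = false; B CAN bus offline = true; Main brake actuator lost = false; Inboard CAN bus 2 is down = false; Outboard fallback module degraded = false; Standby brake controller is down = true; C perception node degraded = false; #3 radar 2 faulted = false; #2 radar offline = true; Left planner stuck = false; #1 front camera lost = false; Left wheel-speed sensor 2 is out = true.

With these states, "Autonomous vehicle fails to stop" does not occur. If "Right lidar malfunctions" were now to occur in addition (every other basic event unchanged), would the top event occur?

Counterfactual: set "Right lidar malfunctions" to occurred.
Redundant channel lost [AND]: B CAN bus offline=occurs, #2 radar offline=occurs → all inputs occur → occurs.
Perception stack inoperative [AND]: #1 front camera lost=not, Redundant channel lost=occurs → not all inputs occur → does not occur.
Brake command lost [OR]: #2 wheel-speed sensor offline=not, Outboard fallback module degraded=not → no input occurs → does not occur.
Planning chain lost [OR]: Brake command lost=not, Main brake actuator lost=not → no input occurs → does not occur.
Actuation path down [OR]: C perception node degraded=not, Standby brake controller is down=occurs → at least one input occurs → occurs.
Fallback branch fails [AND]: Actuation path down=occurs, Left planner stuck=not → not all inputs occur → does not occur.
Redundant channel 2 lost [OR]: Fallback branch fails=not, Right lidar malfunctions=occurs, Redundant front camera 2 offline=not → at least one input occurs → occurs.
Perception stack 2 fails [OR]: Inboard CAN bus 2 is down=not, #3 radar 2 faulted=not, Left wheel-speed sensor 2 is out=occurs → at least one input occurs → occurs.
Brake command 2 down [AND]: Perception stack 2 fails=occurs, Outboard fallback module 2 is inoperative=not, B brake actuator 2 lost=not → not all inputs occur → does not occur.
Autonomous vehicle fails to stop [OR]: Perception stack inoperative=not, Planning chain lost=not, Redundant channel 2 lost=occurs, Brake command 2 down=not → at least one input occurs → occurs.

Yes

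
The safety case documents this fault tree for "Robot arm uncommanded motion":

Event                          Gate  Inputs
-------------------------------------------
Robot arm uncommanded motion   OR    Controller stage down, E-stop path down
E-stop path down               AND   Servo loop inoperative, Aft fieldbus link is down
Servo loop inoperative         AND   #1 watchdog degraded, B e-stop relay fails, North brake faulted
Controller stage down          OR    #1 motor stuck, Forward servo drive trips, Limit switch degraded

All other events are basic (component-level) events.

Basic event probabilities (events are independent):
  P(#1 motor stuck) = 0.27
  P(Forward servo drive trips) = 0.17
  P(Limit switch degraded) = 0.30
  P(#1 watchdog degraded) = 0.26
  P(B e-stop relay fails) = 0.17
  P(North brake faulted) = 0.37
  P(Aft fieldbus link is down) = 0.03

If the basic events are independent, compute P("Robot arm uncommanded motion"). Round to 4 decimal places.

P(Controller stage down) [OR] = 1 − (1−0.27) × (1−0.17) × (1−0.30) = 0.575870
P(Servo loop inoperative) [AND] = 0.26 × 0.17 × 0.37 = 0.016354
P(E-stop path down) [AND] = 0.016354 × 0.03 = 0.000491
P(Robot arm uncommanded motion) [OR] = 1 − (1−0.575870) × (1−0.000491) = 0.576078
Rounded to 4 decimal places: P(Robot arm uncommanded motion) ≈ 0.5761.

0.5761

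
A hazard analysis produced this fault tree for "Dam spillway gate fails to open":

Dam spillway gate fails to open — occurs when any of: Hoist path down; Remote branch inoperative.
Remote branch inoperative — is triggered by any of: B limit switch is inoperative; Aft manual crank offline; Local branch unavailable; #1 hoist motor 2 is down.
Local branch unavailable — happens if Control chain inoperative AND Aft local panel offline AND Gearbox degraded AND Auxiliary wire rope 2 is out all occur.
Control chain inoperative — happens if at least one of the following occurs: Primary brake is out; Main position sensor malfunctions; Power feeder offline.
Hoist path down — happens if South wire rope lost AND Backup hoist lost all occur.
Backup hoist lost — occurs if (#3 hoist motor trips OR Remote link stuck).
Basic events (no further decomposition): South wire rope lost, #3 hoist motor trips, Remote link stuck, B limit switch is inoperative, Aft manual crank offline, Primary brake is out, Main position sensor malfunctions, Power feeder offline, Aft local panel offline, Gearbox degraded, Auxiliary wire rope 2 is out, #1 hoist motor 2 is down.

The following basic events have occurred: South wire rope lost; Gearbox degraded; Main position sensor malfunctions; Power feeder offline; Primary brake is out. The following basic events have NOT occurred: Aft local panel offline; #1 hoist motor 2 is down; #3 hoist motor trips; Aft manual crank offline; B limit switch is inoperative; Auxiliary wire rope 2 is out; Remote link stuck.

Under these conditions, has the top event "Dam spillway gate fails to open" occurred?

No

Backup hoist lost [OR]: #3 hoist motor trips=not, Remote link stuck=not → no input occurs → does not occur.
Hoist path down [AND]: South wire rope lost=occurs, Backup hoist lost=not → not all inputs occur → does not occur.
Control chain inoperative [OR]: Primary brake is out=occurs, Main position sensor malfunctions=occurs, Power feeder offline=occurs → at least one input occurs → occurs.
Local branch unavailable [AND]: Control chain inoperative=occurs, Aft local panel offline=not, Gearbox degraded=occurs, Auxiliary wire rope 2 is out=not → not all inputs occur → does not occur.
Remote branch inoperative [OR]: B limit switch is inoperative=not, Aft manual crank offline=not, Local branch unavailable=not, #1 hoist motor 2 is down=not → no input occurs → does not occur.
Dam spillway gate fails to open [OR]: Hoist path down=not, Remote branch inoperative=not → no input occurs → does not occur.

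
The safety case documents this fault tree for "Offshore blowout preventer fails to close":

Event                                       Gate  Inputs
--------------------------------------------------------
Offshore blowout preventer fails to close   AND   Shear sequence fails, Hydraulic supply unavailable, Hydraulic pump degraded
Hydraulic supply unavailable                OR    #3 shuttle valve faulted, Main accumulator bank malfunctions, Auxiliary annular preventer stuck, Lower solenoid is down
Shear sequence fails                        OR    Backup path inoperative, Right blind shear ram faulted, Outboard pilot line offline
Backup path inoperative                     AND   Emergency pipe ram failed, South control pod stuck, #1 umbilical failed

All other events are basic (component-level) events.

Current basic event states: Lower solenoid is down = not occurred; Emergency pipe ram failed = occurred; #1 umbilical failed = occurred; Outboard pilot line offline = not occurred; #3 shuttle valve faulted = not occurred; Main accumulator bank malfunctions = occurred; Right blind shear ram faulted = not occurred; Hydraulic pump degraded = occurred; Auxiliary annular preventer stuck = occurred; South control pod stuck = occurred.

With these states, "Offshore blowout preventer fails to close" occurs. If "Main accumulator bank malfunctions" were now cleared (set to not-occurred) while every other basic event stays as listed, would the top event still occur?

Yes

Counterfactual: set "Main accumulator bank malfunctions" to not occurred.
Backup path inoperative [AND]: Emergency pipe ram failed=occurs, South control pod stuck=occurs, #1 umbilical failed=occurs → all inputs occur → occurs.
Shear sequence fails [OR]: Backup path inoperative=occurs, Right blind shear ram faulted=not, Outboard pilot line offline=not → at least one input occurs → occurs.
Hydraulic supply unavailable [OR]: #3 shuttle valve faulted=not, Main accumulator bank malfunctions=not, Auxiliary annular preventer stuck=occurs, Lower solenoid is down=not → at least one input occurs → occurs.
Offshore blowout preventer fails to close [AND]: Shear sequence fails=occurs, Hydraulic supply unavailable=occurs, Hydraulic pump degraded=occurs → all inputs occur → occurs.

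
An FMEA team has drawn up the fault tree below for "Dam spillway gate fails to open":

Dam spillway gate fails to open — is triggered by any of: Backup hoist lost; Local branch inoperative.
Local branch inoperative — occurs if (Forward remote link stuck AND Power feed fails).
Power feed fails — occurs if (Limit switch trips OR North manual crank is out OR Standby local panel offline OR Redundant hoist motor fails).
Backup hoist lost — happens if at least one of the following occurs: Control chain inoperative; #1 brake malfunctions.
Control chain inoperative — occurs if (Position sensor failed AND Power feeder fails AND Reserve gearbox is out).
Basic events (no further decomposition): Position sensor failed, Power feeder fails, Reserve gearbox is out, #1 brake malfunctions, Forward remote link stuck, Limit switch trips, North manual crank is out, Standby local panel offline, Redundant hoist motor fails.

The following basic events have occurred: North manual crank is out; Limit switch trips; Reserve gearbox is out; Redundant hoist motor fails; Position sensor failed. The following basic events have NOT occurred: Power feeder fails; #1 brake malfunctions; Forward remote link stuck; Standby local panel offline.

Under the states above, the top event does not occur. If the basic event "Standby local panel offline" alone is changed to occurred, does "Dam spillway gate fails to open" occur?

No

Counterfactual: set "Standby local panel offline" to occurred.
Control chain inoperative [AND]: Position sensor failed=occurs, Power feeder fails=not, Reserve gearbox is out=occurs → not all inputs occur → does not occur.
Backup hoist lost [OR]: Control chain inoperative=not, #1 brake malfunctions=not → no input occurs → does not occur.
Power feed fails [OR]: Limit switch trips=occurs, North manual crank is out=occurs, Standby local panel offline=occurs, Redundant hoist motor fails=occurs → at least one input occurs → occurs.
Local branch inoperative [AND]: Forward remote link stuck=not, Power feed fails=occurs → not all inputs occur → does not occur.
Dam spillway gate fails to open [OR]: Backup hoist lost=not, Local branch inoperative=not → no input occurs → does not occur.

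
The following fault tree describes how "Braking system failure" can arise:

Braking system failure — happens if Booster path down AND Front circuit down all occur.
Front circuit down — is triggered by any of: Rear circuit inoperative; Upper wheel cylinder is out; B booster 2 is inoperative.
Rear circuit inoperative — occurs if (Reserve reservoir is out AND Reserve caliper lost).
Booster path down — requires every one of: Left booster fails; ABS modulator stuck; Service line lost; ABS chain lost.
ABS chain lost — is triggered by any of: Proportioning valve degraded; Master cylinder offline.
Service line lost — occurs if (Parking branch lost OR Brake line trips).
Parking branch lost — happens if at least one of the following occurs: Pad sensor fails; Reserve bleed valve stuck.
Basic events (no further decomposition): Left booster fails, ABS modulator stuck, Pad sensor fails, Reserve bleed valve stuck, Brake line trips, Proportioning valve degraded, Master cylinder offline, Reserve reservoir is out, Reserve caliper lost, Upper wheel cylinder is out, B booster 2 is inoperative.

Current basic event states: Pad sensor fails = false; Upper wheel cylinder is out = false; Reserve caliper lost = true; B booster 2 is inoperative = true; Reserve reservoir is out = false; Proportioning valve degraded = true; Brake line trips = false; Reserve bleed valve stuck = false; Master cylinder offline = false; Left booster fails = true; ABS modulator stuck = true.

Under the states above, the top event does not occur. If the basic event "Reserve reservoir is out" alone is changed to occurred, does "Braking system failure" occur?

No

Counterfactual: set "Reserve reservoir is out" to occurred.
Parking branch lost [OR]: Pad sensor fails=not, Reserve bleed valve stuck=not → no input occurs → does not occur.
Service line lost [OR]: Parking branch lost=not, Brake line trips=not → no input occurs → does not occur.
ABS chain lost [OR]: Proportioning valve degraded=occurs, Master cylinder offline=not → at least one input occurs → occurs.
Booster path down [AND]: Left booster fails=occurs, ABS modulator stuck=occurs, Service line lost=not, ABS chain lost=occurs → not all inputs occur → does not occur.
Rear circuit inoperative [AND]: Reserve reservoir is out=occurs, Reserve caliper lost=occurs → all inputs occur → occurs.
Front circuit down [OR]: Rear circuit inoperative=occurs, Upper wheel cylinder is out=not, B booster 2 is inoperative=occurs → at least one input occurs → occurs.
Braking system failure [AND]: Booster path down=not, Front circuit down=occurs → not all inputs occur → does not occur.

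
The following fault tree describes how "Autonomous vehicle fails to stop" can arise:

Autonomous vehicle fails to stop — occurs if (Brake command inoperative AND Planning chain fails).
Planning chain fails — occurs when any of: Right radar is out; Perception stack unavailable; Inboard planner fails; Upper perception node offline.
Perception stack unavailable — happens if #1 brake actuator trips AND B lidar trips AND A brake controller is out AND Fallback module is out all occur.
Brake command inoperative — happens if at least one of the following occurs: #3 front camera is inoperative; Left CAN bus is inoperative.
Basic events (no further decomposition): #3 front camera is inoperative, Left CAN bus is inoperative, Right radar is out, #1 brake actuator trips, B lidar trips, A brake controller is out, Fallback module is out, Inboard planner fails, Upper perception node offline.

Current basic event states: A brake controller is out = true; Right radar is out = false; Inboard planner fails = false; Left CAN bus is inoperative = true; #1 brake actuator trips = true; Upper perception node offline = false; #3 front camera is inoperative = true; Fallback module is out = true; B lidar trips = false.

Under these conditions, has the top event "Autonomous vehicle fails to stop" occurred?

Brake command inoperative [OR]: #3 front camera is inoperative=occurs, Left CAN bus is inoperative=occurs → at least one input occurs → occurs.
Perception stack unavailable [AND]: #1 brake actuator trips=occurs, B lidar trips=not, A brake controller is out=occurs, Fallback module is out=occurs → not all inputs occur → does not occur.
Planning chain fails [OR]: Right radar is out=not, Perception stack unavailable=not, Inboard planner fails=not, Upper perception node offline=not → no input occurs → does not occur.
Autonomous vehicle fails to stop [AND]: Brake command inoperative=occurs, Planning chain fails=not → not all inputs occur → does not occur.

No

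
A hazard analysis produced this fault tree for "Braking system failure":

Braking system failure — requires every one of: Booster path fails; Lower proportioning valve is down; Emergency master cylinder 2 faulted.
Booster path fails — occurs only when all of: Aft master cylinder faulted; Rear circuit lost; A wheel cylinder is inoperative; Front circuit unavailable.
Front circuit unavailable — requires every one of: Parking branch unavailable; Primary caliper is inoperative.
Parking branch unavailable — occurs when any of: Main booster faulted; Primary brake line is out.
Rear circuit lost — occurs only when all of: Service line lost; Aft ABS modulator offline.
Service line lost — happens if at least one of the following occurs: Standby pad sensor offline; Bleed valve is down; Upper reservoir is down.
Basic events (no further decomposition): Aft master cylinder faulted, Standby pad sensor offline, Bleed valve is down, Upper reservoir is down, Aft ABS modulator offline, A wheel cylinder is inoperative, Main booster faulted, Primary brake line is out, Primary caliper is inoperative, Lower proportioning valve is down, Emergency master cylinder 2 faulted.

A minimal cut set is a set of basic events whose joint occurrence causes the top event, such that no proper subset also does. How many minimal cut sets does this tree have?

6

Service line lost [OR]: union of children's cut sets → 3 cut set(s).
Rear circuit lost [AND]: one cut set from each child combined → 3 × 1 = 3 cut set(s).
Parking branch unavailable [OR]: union of children's cut sets → 2 cut set(s).
Front circuit unavailable [AND]: one cut set from each child combined → 2 × 1 = 2 cut set(s).
Booster path fails [AND]: one cut set from each child combined → 1 × 3 × 1 × 2 = 6 cut set(s).
Braking system failure [AND]: one cut set from each child combined → 6 × 1 × 1 = 6 cut set(s).
Minimal cut sets: {A wheel cylinder is inoperative, Aft ABS modulator offline, Aft master cylinder faulted, Emergency master cylinder 2 faulted, Lower proportioning valve is down, Main booster faulted, Primary caliper is inoperative, Standby pad sensor offline}; {A wheel cylinder is inoperative, Aft ABS modulator offline, Aft master cylinder faulted, Emergency master cylinder 2 faulted, Lower proportioning valve is down, Primary brake line is out, Primary caliper is inoperative, Standby pad sensor offline}; {A wheel cylinder is inoperative, Aft ABS modulator offline, Aft master cylinder faulted, Bleed valve is down, Emergency master cylinder 2 faulted, Lower proportioning valve is down, Main booster faulted, Primary caliper is inoperative}; {A wheel cylinder is inoperative, Aft ABS modulator offline, Aft master cylinder faulted, Bleed valve is down, Emergency master cylinder 2 faulted, Lower proportioning valve is down, Primary brake line is out, Primary caliper is inoperative}; {A wheel cylinder is inoperative, Aft ABS modulator offline, Aft master cylinder faulted, Emergency master cylinder 2 faulted, Lower proportioning valve is down, Main booster faulted, Primary caliper is inoperative, Upper reservoir is down}; {A wheel cylinder is inoperative, Aft ABS modulator offline, Aft master cylinder faulted, Emergency master cylinder 2 faulted, Lower proportioning valve is down, Primary brake line is out, Primary caliper is inoperative, Upper reservoir is down}.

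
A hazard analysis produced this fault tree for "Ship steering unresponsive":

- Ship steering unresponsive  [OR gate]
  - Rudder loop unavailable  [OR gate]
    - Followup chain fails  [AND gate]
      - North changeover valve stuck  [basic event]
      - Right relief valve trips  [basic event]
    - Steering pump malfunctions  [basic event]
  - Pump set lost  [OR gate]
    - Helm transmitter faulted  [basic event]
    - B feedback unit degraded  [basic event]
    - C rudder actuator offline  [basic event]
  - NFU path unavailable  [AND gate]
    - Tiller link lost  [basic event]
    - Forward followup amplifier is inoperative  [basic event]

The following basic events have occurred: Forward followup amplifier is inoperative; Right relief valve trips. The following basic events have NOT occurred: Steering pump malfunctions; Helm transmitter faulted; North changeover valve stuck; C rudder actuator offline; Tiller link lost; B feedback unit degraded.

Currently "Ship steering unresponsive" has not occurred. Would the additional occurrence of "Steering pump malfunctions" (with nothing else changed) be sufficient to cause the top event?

Counterfactual: set "Steering pump malfunctions" to occurred.
Followup chain fails [AND]: North changeover valve stuck=not, Right relief valve trips=occurs → not all inputs occur → does not occur.
Rudder loop unavailable [OR]: Followup chain fails=not, Steering pump malfunctions=occurs → at least one input occurs → occurs.
Pump set lost [OR]: Helm transmitter faulted=not, B feedback unit degraded=not, C rudder actuator offline=not → no input occurs → does not occur.
NFU path unavailable [AND]: Tiller link lost=not, Forward followup amplifier is inoperative=occurs → not all inputs occur → does not occur.
Ship steering unresponsive [OR]: Rudder loop unavailable=occurs, Pump set lost=not, NFU path unavailable=not → at least one input occurs → occurs.

Yes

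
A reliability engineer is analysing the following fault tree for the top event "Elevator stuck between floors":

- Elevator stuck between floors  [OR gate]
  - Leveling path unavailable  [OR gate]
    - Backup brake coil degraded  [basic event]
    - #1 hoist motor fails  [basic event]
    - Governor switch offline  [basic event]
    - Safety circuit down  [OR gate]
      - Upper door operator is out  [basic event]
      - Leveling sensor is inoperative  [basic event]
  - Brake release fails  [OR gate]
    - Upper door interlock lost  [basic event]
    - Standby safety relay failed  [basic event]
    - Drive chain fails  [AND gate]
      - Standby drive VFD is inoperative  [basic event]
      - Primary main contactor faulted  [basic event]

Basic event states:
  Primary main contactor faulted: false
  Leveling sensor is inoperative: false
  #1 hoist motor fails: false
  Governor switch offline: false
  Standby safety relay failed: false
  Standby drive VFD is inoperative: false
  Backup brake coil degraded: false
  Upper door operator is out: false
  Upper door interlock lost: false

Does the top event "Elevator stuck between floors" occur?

Safety circuit down [OR]: Upper door operator is out=not, Leveling sensor is inoperative=not → no input occurs → does not occur.
Leveling path unavailable [OR]: Backup brake coil degraded=not, #1 hoist motor fails=not, Governor switch offline=not, Safety circuit down=not → no input occurs → does not occur.
Drive chain fails [AND]: Standby drive VFD is inoperative=not, Primary main contactor faulted=not → not all inputs occur → does not occur.
Brake release fails [OR]: Upper door interlock lost=not, Standby safety relay failed=not, Drive chain fails=not → no input occurs → does not occur.
Elevator stuck between floors [OR]: Leveling path unavailable=not, Brake release fails=not → no input occurs → does not occur.

No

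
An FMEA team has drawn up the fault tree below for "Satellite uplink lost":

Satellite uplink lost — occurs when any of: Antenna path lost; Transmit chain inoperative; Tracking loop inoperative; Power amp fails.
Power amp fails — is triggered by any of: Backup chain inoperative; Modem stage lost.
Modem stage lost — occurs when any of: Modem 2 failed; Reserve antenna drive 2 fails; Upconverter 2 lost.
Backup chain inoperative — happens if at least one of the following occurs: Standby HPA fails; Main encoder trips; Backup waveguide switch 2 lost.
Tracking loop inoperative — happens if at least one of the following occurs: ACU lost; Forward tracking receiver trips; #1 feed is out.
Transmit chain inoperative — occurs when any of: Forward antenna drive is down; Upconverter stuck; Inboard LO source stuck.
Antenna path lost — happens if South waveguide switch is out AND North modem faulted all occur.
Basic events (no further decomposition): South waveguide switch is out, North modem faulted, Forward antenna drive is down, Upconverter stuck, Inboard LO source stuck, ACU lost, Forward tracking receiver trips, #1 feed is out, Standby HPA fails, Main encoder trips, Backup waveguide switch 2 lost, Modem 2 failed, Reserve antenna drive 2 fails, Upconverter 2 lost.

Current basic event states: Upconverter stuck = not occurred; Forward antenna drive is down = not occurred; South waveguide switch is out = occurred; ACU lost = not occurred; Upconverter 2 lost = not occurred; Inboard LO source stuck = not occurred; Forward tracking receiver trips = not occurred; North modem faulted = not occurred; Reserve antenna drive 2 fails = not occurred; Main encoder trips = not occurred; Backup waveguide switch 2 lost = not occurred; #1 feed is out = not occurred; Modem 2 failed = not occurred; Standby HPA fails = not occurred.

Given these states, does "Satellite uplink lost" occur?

Antenna path lost [AND]: South waveguide switch is out=occurs, North modem faulted=not → not all inputs occur → does not occur.
Transmit chain inoperative [OR]: Forward antenna drive is down=not, Upconverter stuck=not, Inboard LO source stuck=not → no input occurs → does not occur.
Tracking loop inoperative [OR]: ACU lost=not, Forward tracking receiver trips=not, #1 feed is out=not → no input occurs → does not occur.
Backup chain inoperative [OR]: Standby HPA fails=not, Main encoder trips=not, Backup waveguide switch 2 lost=not → no input occurs → does not occur.
Modem stage lost [OR]: Modem 2 failed=not, Reserve antenna drive 2 fails=not, Upconverter 2 lost=not → no input occurs → does not occur.
Power amp fails [OR]: Backup chain inoperative=not, Modem stage lost=not → no input occurs → does not occur.
Satellite uplink lost [OR]: Antenna path lost=not, Transmit chain inoperative=not, Tracking loop inoperative=not, Power amp fails=not → no input occurs → does not occur.

No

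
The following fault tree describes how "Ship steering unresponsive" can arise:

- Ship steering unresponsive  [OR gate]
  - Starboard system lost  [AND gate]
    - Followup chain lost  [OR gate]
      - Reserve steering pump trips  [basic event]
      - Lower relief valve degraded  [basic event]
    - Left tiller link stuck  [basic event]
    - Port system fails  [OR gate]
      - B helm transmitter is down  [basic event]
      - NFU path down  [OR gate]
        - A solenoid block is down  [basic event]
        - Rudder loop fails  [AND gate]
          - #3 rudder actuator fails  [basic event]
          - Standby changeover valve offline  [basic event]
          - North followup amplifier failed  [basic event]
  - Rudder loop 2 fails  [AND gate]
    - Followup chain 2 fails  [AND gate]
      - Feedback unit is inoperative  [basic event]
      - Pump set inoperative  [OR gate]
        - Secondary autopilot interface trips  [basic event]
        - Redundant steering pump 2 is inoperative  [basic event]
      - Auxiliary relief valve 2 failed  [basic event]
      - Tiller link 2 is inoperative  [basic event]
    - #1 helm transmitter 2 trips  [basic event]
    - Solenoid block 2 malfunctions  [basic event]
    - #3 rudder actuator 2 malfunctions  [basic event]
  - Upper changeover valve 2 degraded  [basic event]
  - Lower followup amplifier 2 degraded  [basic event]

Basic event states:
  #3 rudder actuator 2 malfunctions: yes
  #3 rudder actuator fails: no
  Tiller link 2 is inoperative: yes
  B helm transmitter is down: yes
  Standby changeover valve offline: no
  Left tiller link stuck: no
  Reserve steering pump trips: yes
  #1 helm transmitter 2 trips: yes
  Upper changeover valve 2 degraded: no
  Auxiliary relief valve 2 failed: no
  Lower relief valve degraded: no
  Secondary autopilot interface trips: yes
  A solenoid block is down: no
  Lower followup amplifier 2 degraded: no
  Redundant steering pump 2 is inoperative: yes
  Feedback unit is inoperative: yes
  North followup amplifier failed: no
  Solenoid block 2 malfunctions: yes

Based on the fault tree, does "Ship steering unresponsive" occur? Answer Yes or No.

Followup chain lost [OR]: Reserve steering pump trips=occurs, Lower relief valve degraded=not → at least one input occurs → occurs.
Rudder loop fails [AND]: #3 rudder actuator fails=not, Standby changeover valve offline=not, North followup amplifier failed=not → not all inputs occur → does not occur.
NFU path down [OR]: A solenoid block is down=not, Rudder loop fails=not → no input occurs → does not occur.
Port system fails [OR]: B helm transmitter is down=occurs, NFU path down=not → at least one input occurs → occurs.
Starboard system lost [AND]: Followup chain lost=occurs, Left tiller link stuck=not, Port system fails=occurs → not all inputs occur → does not occur.
Pump set inoperative [OR]: Secondary autopilot interface trips=occurs, Redundant steering pump 2 is inoperative=occurs → at least one input occurs → occurs.
Followup chain 2 fails [AND]: Feedback unit is inoperative=occurs, Pump set inoperative=occurs, Auxiliary relief valve 2 failed=not, Tiller link 2 is inoperative=occurs → not all inputs occur → does not occur.
Rudder loop 2 fails [AND]: Followup chain 2 fails=not, #1 helm transmitter 2 trips=occurs, Solenoid block 2 malfunctions=occurs, #3 rudder actuator 2 malfunctions=occurs → not all inputs occur → does not occur.
Ship steering unresponsive [OR]: Starboard system lost=not, Rudder loop 2 fails=not, Upper changeover valve 2 degraded=not, Lower followup amplifier 2 degraded=not → no input occurs → does not occur.

No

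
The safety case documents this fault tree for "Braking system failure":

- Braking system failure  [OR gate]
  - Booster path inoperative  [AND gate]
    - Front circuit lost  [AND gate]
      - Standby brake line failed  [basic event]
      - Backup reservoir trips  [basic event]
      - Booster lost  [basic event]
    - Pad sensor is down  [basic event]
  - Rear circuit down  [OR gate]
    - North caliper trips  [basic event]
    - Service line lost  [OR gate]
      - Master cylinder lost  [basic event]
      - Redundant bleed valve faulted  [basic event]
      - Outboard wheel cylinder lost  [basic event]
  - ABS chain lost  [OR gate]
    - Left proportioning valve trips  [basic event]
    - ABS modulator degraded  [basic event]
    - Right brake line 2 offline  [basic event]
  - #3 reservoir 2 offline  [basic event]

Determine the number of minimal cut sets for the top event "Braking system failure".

9

Front circuit lost [AND]: one cut set from each child combined → 1 × 1 × 1 = 1 cut set(s).
Booster path inoperative [AND]: one cut set from each child combined → 1 × 1 = 1 cut set(s).
Service line lost [OR]: union of children's cut sets → 3 cut set(s).
Rear circuit down [OR]: union of children's cut sets → 4 cut set(s).
ABS chain lost [OR]: union of children's cut sets → 3 cut set(s).
Braking system failure [OR]: union of children's cut sets → 9 cut set(s).
Minimal cut sets: {Backup reservoir trips, Booster lost, Pad sensor is down, Standby brake line failed}; {North caliper trips}; {Master cylinder lost}; {Redundant bleed valve faulted}; {Outboard wheel cylinder lost}; {Left proportioning valve trips}; {ABS modulator degraded}; {Right brake line 2 offline}; {#3 reservoir 2 offline}.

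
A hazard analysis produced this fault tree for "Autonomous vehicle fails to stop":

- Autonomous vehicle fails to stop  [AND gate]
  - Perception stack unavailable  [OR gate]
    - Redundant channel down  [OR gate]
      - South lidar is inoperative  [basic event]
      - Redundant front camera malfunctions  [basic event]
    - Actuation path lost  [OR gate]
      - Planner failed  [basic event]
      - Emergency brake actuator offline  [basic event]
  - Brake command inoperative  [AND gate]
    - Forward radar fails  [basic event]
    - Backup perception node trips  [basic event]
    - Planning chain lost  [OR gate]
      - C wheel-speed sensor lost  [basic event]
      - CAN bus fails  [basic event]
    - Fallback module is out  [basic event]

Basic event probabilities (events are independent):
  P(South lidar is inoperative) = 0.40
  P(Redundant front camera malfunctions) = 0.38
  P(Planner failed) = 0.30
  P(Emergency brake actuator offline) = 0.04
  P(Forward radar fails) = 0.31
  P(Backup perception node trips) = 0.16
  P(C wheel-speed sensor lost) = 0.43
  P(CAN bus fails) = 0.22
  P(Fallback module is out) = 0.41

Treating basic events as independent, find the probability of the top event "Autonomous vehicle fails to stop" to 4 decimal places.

P(Redundant channel down) [OR] = 1 − (1−0.40) × (1−0.38) = 0.628000
P(Actuation path lost) [OR] = 1 − (1−0.30) × (1−0.04) = 0.328000
P(Perception stack unavailable) [OR] = 1 − (1−0.628000) × (1−0.328000) = 0.750016
P(Planning chain lost) [OR] = 1 − (1−0.43) × (1−0.22) = 0.555400
P(Brake command inoperative) [AND] = 0.31 × 0.16 × 0.555400 × 0.41 = 0.011295
P(Autonomous vehicle fails to stop) [AND] = 0.750016 × 0.011295 = 0.008471
Rounded to 4 decimal places: P(Autonomous vehicle fails to stop) ≈ 0.0085.

0.0085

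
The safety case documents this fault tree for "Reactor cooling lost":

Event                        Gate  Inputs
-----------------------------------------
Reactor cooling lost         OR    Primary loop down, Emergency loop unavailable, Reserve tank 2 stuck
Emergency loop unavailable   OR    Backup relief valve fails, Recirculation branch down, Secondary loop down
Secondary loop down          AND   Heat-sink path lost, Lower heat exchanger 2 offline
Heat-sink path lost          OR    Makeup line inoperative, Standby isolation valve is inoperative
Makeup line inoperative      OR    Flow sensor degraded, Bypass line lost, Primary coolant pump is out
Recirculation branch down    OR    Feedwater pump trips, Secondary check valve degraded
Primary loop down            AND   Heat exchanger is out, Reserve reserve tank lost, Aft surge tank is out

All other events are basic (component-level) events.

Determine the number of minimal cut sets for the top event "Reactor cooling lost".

9

Primary loop down [AND]: one cut set from each child combined → 1 × 1 × 1 = 1 cut set(s).
Recirculation branch down [OR]: union of children's cut sets → 2 cut set(s).
Makeup line inoperative [OR]: union of children's cut sets → 3 cut set(s).
Heat-sink path lost [OR]: union of children's cut sets → 4 cut set(s).
Secondary loop down [AND]: one cut set from each child combined → 4 × 1 = 4 cut set(s).
Emergency loop unavailable [OR]: union of children's cut sets → 7 cut set(s).
Reactor cooling lost [OR]: union of children's cut sets → 9 cut set(s).
Minimal cut sets: {Aft surge tank is out, Heat exchanger is out, Reserve reserve tank lost}; {Backup relief valve fails}; {Feedwater pump trips}; {Secondary check valve degraded}; {Flow sensor degraded, Lower heat exchanger 2 offline}; {Bypass line lost, Lower heat exchanger 2 offline}; {Lower heat exchanger 2 offline, Primary coolant pump is out}; {Lower heat exchanger 2 offline, Standby isolation valve is inoperative}; {Reserve tank 2 stuck}.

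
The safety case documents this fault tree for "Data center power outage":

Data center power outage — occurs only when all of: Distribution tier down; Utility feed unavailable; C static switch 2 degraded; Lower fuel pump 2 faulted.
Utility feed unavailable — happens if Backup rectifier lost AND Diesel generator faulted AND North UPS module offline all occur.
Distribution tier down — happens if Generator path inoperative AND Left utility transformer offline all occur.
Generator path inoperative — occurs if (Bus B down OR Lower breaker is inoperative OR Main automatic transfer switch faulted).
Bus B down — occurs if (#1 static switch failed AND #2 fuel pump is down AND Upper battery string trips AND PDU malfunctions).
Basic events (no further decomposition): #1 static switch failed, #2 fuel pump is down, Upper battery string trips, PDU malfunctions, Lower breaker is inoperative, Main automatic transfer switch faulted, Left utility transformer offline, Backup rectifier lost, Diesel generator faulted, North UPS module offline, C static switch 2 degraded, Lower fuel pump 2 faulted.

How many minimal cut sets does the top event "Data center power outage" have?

Bus B down [AND]: one cut set from each child combined → 1 × 1 × 1 × 1 = 1 cut set(s).
Generator path inoperative [OR]: union of children's cut sets → 3 cut set(s).
Distribution tier down [AND]: one cut set from each child combined → 3 × 1 = 3 cut set(s).
Utility feed unavailable [AND]: one cut set from each child combined → 1 × 1 × 1 = 1 cut set(s).
Data center power outage [AND]: one cut set from each child combined → 3 × 1 × 1 × 1 = 3 cut set(s).
Minimal cut sets: {#1 static switch failed, #2 fuel pump is down, Backup rectifier lost, C static switch 2 degraded, Diesel generator faulted, Left utility transformer offline, Lower fuel pump 2 faulted, North UPS module offline, PDU malfunctions, Upper battery string trips}; {Backup rectifier lost, C static switch 2 degraded, Diesel generator faulted, Left utility transformer offline, Lower breaker is inoperative, Lower fuel pump 2 faulted, North UPS module offline}; {Backup rectifier lost, C static switch 2 degraded, Diesel generator faulted, Left utility transformer offline, Lower fuel pump 2 faulted, Main automatic transfer switch faulted, North UPS module offline}.

3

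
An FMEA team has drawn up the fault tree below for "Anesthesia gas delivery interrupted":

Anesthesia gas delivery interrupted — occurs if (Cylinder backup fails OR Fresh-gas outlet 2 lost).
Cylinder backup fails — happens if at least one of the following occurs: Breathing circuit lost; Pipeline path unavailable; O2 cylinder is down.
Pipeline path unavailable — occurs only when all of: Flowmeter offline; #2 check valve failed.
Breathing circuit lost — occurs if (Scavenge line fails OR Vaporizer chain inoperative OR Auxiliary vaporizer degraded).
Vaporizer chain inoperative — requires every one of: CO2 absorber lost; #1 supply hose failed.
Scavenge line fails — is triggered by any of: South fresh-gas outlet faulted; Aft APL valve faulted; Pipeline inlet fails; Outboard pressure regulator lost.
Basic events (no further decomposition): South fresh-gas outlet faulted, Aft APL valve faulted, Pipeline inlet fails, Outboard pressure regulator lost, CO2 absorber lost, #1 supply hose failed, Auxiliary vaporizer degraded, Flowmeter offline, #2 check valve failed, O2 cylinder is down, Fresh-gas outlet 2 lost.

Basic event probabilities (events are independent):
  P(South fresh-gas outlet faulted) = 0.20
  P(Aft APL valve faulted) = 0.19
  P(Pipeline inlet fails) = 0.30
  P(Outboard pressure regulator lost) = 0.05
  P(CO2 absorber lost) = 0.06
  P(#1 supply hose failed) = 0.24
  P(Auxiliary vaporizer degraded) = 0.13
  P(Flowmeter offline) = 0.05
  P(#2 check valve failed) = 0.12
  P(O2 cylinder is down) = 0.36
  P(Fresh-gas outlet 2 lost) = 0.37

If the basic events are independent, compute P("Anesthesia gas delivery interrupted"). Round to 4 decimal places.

P(Scavenge line fails) [OR] = 1 − (1−0.20) × (1−0.19) × (1−0.30) × (1−0.05) = 0.569080
P(Vaporizer chain inoperative) [AND] = 0.06 × 0.24 = 0.014400
P(Breathing circuit lost) [OR] = 1 − (1−0.569080) × (1−0.014400) × (1−0.13) = 0.630498
P(Pipeline path unavailable) [AND] = 0.05 × 0.12 = 0.006000
P(Cylinder backup fails) [OR] = 1 − (1−0.630498) × (1−0.006000) × (1−0.36) = 0.764938
P(Anesthesia gas delivery interrupted) [OR] = 1 − (1−0.764938) × (1−0.37) = 0.851911
Rounded to 4 decimal places: P(Anesthesia gas delivery interrupted) ≈ 0.8519.

0.8519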